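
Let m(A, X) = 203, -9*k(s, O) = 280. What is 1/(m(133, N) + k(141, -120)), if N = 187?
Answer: 9/1547 ≈ 0.0058177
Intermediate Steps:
k(s, O) = -280/9 (k(s, O) = -⅑*280 = -280/9)
1/(m(133, N) + k(141, -120)) = 1/(203 - 280/9) = 1/(1547/9) = 9/1547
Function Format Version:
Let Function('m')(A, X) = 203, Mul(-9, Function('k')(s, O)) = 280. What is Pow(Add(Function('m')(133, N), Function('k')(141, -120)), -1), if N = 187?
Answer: Rational(9, 1547) ≈ 0.0058177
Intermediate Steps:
Function('k')(s, O) = Rational(-280, 9) (Function('k')(s, O) = Mul(Rational(-1, 9), 280) = Rational(-280, 9))
Pow(Add(Function('m')(133, N), Function('k')(141, -120)), -1) = Pow(Add(203, Rational(-280, 9)), -1) = Pow(Rational(1547, 9), -1) = Rational(9, 1547)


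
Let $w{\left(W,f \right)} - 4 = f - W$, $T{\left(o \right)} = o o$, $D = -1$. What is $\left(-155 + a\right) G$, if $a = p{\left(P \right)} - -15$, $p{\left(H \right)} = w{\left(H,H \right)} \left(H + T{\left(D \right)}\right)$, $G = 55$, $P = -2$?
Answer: $-7920$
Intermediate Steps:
$T{\left(o \right)} = o^{2}$
$w{\left(W,f \right)} = 4 + f - W$ ($w{\left(W,f \right)} = 4 - \left(W - f\right) = 4 + f - W$)
$p{\left(H \right)} = 4 + 4 H$ ($p{\left(H \right)} = \left(4 + H - H\right) \left(H + \left(-1\right)^{2}\right) = 4 \left(H + 1\right) = 4 \left(1 + H\right) = 4 + 4 H$)
$a = 11$ ($a = \left(4 + 4 \left(-2\right)\right) - -15 = \left(4 - 8\right) + 15 = -4 + 15 = 11$)
$\left(-155 + a\right) G = \left(-155 + 11\right) 55 = \left(-144\right) 55 = -7920$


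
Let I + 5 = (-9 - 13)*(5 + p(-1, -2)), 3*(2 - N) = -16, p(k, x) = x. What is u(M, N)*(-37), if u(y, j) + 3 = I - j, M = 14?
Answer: 9028/3 ≈ 3009.3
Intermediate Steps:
N = 22/3 (N = 2 - ⅓*(-16) = 2 + 16/3 = 22/3 ≈ 7.3333)
I = -71 (I = -5 + (-9 - 13)*(5 - 2) = -5 - 22*3 = -5 - 66 = -71)
u(y, j) = -74 - j (u(y, j) = -3 + (-71 - j) = -74 - j)
u(M, N)*(-37) = (-74 - 1*22/3)*(-37) = (-74 - 22/3)*(-37) = -244/3*(-37) = 9028/3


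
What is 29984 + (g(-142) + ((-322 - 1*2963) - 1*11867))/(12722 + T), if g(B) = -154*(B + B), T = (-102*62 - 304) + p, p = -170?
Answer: 44413450/1481 ≈ 29989.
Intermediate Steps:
T = -6798 (T = (-102*62 - 304) - 170 = (-6324 - 304) - 170 = -6628 - 170 = -6798)
g(B) = -308*B
29984 + (g(-142) + ((-322 - 1*2963) - 1*11867))/(12722 + T) = 29984 + (-308*(-142) + ((-322 - 1*2963) - 1*11867))/(12722 - 6798) = 29984 + (43736 + ((-322 - 2963) - 11867))/5924 = 29984 + (43736 + (-3285 - 11867))*(1/5924) = 29984 + (43736 - 15152)*(1/5924) = 29984 + 28584*(1/5924) = 29984 + 7146/1481 = 44413450/1481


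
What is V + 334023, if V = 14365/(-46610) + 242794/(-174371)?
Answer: 542947100203075/1625486462 ≈ 3.3402e+5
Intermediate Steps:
V = -2764293551/1625486462 (V = 14365*(-1/46610) + 242794*(-1/174371) = -2873/9322 - 242794/174371 = -2764293551/1625486462 ≈ -1.7006)
V + 334023 = -2764293551/1625486462 + 334023 = 542947100203075/1625486462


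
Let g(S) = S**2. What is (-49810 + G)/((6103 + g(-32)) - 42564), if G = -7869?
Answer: 57679/35437 ≈ 1.6276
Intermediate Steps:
(-49810 + G)/((6103 + g(-32)) - 42564) = (-49810 - 7869)/((6103 + (-32)**2) - 42564) = -57679/((6103 + 1024) - 42564) = -57679/(7127 - 42564) = -57679/(-35437) = -57679*(-1/35437) = 57679/35437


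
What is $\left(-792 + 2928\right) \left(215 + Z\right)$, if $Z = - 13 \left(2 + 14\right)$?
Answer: $14952$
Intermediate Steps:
$Z = -208$ ($Z = \left(-13\right) 16 = -208$)
$\left(-792 + 2928\right) \left(215 + Z\right) = \left(-792 + 2928\right) \left(215 - 208\right) = 2136 \cdot 7 = 14952$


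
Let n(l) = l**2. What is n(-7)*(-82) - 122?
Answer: -4140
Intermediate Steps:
n(-7)*(-82) - 122 = (-7)**2*(-82) - 122 = 49*(-82) - 122 = -4018 - 122 = -4140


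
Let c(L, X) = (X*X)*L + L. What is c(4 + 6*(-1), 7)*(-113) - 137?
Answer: 11163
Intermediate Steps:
c(L, X) = L + L*X² (c(L, X) = X²*L + L = L*X² + L = L + L*X²)
c(4 + 6*(-1), 7)*(-113) - 137 = ((4 + 6*(-1))*(1 + 7²))*(-113) - 137 = ((4 - 6)*(1 + 49))*(-113) - 137 = -2*50*(-113) - 137 = -100*(-113) - 137 = 11300 - 137 = 11163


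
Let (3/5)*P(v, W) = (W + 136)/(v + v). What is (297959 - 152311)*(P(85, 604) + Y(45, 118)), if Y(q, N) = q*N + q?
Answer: 39831086800/51 ≈ 7.8100e+8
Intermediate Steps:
Y(q, N) = q + N*q (Y(q, N) = N*q + q = q + N*q)
P(v, W) = 5*(136 + W)/(6*v) (P(v, W) = 5*((W + 136)/(v + v))/3 = 5*((136 + W)/((2*v)))/3 = 5*((136 + W)*(1/(2*v)))/3 = 5*((136 + W)/(2*v))/3 = 5*(136 + W)/(6*v))
(297959 - 152311)*(P(85, 604) + Y(45, 118)) = (297959 - 152311)*((⅚)*(136 + 604)/85 + 45*(1 + 118)) = 145648*((⅚)*(1/85)*740 + 45*119) = 145648*(370/51 + 5355) = 145648*(273475/51) = 39831086800/51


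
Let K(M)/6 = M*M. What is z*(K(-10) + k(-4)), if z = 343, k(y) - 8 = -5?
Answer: 206829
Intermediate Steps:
K(M) = 6*M**2 (K(M) = 6*(M*M) = 6*M**2)
k(y) = 3 (k(y) = 8 - 5 = 3)
z*(K(-10) + k(-4)) = 343*(6*(-10)**2 + 3) = 343*(6*100 + 3) = 343*(600 + 3) = 343*603 = 206829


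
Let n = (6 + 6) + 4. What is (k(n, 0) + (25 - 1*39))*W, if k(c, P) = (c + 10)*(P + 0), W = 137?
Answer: -1918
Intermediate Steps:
n = 16 (n = 12 + 4 = 16)
k(c, P) = P*(10 + c) (k(c, P) = (10 + c)*P = P*(10 + c))
(k(n, 0) + (25 - 1*39))*W = (0*(10 + 16) + (25 - 1*39))*137 = (0*26 + (25 - 39))*137 = (0 - 14)*137 = -14*137 = -1918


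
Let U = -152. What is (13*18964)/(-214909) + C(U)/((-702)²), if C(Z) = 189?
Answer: -4498197701/3922519068 ≈ -1.1468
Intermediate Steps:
(13*18964)/(-214909) + C(U)/((-702)²) = (13*18964)/(-214909) + 189/((-702)²) = 246532*(-1/214909) + 189/492804 = -246532/214909 + 189*(1/492804) = -246532/214909 + 7/18252 = -4498197701/3922519068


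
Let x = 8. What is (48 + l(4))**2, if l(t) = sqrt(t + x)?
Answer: 2316 + 192*sqrt(3) ≈ 2648.6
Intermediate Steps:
l(t) = sqrt(8 + t) (l(t) = sqrt(t + 8) = sqrt(8 + t))
(48 + l(4))**2 = (48 + sqrt(8 + 4))**2 = (48 + sqrt(12))**2 = (48 + 2*sqrt(3))**2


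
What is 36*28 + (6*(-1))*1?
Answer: 1002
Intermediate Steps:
36*28 + (6*(-1))*1 = 1008 - 6*1 = 1008 - 6 = 1002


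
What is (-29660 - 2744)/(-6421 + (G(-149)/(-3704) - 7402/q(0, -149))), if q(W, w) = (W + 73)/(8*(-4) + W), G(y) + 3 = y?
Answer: 273805699/26838490 ≈ 10.202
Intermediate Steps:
G(y) = -3 + y
q(W, w) = (73 + W)/(-32 + W)
(-29660 - 2744)/(-6421 + (G(-149)/(-3704) - 7402/q(0, -149))) = (-29660 - 2744)/(-6421 + ((-3 - 149)/(-3704) - 7402*(-32 + 0)/(73 + 0))) = -32404/(-6421 + (-152*(-1/3704) - 7402/(73/(-32)))) = -32404/(-6421 + (19/463 - 7402/((-1/32*73)))) = -32404/(-6421 + (19/463 - 7402/(-73/32))) = -32404/(-6421 + (19/463 - 7402*(-32/73))) = -32404/(-6421 + (19/463 + 236864/73)) = -32404/(-6421 + 109669419/33799) = -32404/(-107353960/33799) = -32404*(-33799/107353960) = 273805699/26838490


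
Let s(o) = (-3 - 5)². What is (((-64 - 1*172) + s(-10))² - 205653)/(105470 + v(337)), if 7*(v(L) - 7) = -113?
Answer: -1232483/738226 ≈ -1.6695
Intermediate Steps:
v(L) = -64/7 (v(L) = 7 + (⅐)*(-113) = 7 - 113/7 = -64/7)
s(o) = 64 (s(o) = (-8)² = 64)
(((-64 - 1*172) + s(-10))² - 205653)/(105470 + v(337)) = (((-64 - 1*172) + 64)² - 205653)/(105470 - 64/7) = (((-64 - 172) + 64)² - 205653)/(738226/7) = ((-236 + 64)² - 205653)*(7/738226) = ((-172)² - 205653)*(7/738226) = (29584 - 205653)*(7/738226) = -176069*7/738226 = -1232483/738226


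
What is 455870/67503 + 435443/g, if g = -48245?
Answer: -7400260679/3256682235 ≈ -2.2723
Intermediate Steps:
455870/67503 + 435443/g = 455870/67503 + 435443/(-48245) = 455870*(1/67503) + 435443*(-1/48245) = 455870/67503 - 435443/48245 = -7400260679/3256682235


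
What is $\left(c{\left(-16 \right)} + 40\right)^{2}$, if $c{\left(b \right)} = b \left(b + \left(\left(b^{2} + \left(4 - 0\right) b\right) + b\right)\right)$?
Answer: $6350400$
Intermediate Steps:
$c{\left(b \right)} = b \left(b^{2} + 6 b\right)$ ($c{\left(b \right)} = b \left(b + \left(\left(b^{2} + \left(4 + 0\right) b\right) + b\right)\right) = b \left(b + \left(\left(b^{2} + 4 b\right) + b\right)\right) = b \left(b + \left(b^{2} + 5 b\right)\right) = b \left(b^{2} + 6 b\right)$)
$\left(c{\left(-16 \right)} + 40\right)^{2} = \left(\left(-16\right)^{2} \left(6 - 16\right) + 40\right)^{2} = \left(256 \left(-10\right) + 40\right)^{2} = \left(-2560 + 40\right)^{2} = \left(-2520\right)^{2} = 6350400$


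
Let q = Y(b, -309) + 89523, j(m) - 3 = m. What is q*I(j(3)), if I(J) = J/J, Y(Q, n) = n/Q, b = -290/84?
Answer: 12993813/145 ≈ 89613.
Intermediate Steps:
b = -145/42 (b = -290*1/84 = -145/42 ≈ -3.4524)
j(m) = 3 + m
I(J) = 1
q = 12993813/145 (q = -309/(-145/42) + 89523 = -309*(-42/145) + 89523 = 12978/145 + 89523 = 12993813/145 ≈ 89613.)
q*I(j(3)) = (12993813/145)*1 = 12993813/145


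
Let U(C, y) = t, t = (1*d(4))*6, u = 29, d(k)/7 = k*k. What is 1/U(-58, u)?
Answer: 1/672 ≈ 0.0014881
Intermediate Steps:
d(k) = 7*k² (d(k) = 7*(k*k) = 7*k²)
t = 672 (t = (1*(7*4²))*6 = (1*(7*16))*6 = (1*112)*6 = 112*6 = 672)
U(C, y) = 672
1/U(-58, u) = 1/672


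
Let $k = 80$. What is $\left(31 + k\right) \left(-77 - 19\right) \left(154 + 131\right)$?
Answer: $-3036960$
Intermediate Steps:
$\left(31 + k\right) \left(-77 - 19\right) \left(154 + 131\right) = \left(31 + 80\right) \left(-77 - 19\right) \left(154 + 131\right) = 111 \left(-96\right) 285 = \left(-10656\right) 285 = -3036960$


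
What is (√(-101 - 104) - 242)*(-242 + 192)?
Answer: 12100 - 50*I*√205 ≈ 12100.0 - 715.89*I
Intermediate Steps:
(√(-101 - 104) - 242)*(-242 + 192) = (√(-205) - 242)*(-50) = (I*√205 - 242)*(-50) = (-242 + I*√205)*(-50) = 12100 - 50*I*√205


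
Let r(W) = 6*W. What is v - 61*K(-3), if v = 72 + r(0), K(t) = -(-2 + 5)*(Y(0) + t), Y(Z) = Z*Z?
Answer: -477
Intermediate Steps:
Y(Z) = Z²
K(t) = -3*t (K(t) = -(-2 + 5)*(0² + t) = -3*(0 + t) = -3*t)
v = 72 (v = 72 + 6*0 = 72 + 0 = 72)
v - 61*K(-3) = 72 - (-183)*(-3) = 72 - 61*9 = 72 - 549 = -477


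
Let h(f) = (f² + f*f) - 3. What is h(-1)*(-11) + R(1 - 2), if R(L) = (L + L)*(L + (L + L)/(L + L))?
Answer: 11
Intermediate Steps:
h(f) = -3 + 2*f² (h(f) = (f² + f²) - 3 = 2*f² - 3 = -3 + 2*f²)
R(L) = 2*L*(1 + L) (R(L) = (2*L)*(L + (2*L)/((2*L))) = (2*L)*(L + (2*L)*(1/(2*L))) = (2*L)*(L + 1) = (2*L)*(1 + L) = 2*L*(1 + L))
h(-1)*(-11) + R(1 - 2) = (-3 + 2*(-1)²)*(-11) + 2*(1 - 2)*(1 + (1 - 2)) = (-3 + 2*1)*(-11) + 2*(-1)*(1 - 1) = (-3 + 2)*(-11) + 2*(-1)*0 = -1*(-11) + 0 = 11 + 0 = 11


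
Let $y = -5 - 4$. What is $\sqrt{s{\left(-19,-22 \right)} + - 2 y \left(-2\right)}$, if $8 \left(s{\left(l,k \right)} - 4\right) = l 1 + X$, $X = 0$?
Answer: $\frac{5 i \sqrt{22}}{4} \approx 5.863 i$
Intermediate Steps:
$s{\left(l,k \right)} = 4 + \frac{l}{8}$ ($s{\left(l,k \right)} = 4 + \frac{l 1 + 0}{8} = 4 + \frac{l + 0}{8} = 4 + \frac{l}{8}$)
$y = -9$
$\sqrt{s{\left(-19,-22 \right)} + - 2 y \left(-2\right)} = \sqrt{\left(4 + \frac{1}{8} \left(-19\right)\right) + \left(-2\right) \left(-9\right) \left(-2\right)} = \sqrt{\left(4 - \frac{19}{8}\right) + 18 \left(-2\right)} = \sqrt{\frac{13}{8} - 36} = \sqrt{- \frac{275}{8}} = \frac{5 i \sqrt{22}}{4}$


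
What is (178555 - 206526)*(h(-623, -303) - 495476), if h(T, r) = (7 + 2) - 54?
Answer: 13860217891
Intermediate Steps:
h(T, r) = -45 (h(T, r) = 9 - 54 = -45)
(178555 - 206526)*(h(-623, -303) - 495476) = (178555 - 206526)*(-45 - 495476) = -27971*(-495521) = 13860217891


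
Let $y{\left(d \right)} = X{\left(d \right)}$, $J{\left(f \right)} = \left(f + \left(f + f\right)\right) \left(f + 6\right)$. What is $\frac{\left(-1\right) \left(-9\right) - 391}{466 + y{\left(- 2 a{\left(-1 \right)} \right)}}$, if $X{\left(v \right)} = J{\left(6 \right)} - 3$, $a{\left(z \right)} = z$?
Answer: $- \frac{382}{679} \approx -0.56259$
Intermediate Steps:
$J{\left(f \right)} = 3 f \left(6 + f\right)$ ($J{\left(f \right)} = \left(f + 2 f\right) \left(6 + f\right) = 3 f \left(6 + f\right)$)
$X{\left(v \right)} = 213$ ($X{\left(v \right)} = 3 \cdot 6 \left(6 + 6\right) - 3 = 3 \cdot 6 \cdot 12 - 3 = 216 - 3 = 213$)
$y{\left(d \right)} = 213$
$\frac{\left(-1\right) \left(-9\right) - 391}{466 + y{\left(- 2 a{\left(-1 \right)} \right)}} = \frac{\left(-1\right) \left(-9\right) - 391}{466 + 213} = \frac{9 - 391}{679} = \left(-382\right) \frac{1}{679} = - \frac{382}{679}$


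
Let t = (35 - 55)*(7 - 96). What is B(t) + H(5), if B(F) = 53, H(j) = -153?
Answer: -100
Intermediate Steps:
t = 1780 (t = -20*(-89) = 1780)
B(t) + H(5) = 53 - 153 = -100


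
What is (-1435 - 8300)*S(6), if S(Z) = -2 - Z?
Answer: 77880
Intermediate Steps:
(-1435 - 8300)*S(6) = (-1435 - 8300)*(-2 - 1*6) = -9735*(-2 - 6) = -9735*(-8) = 77880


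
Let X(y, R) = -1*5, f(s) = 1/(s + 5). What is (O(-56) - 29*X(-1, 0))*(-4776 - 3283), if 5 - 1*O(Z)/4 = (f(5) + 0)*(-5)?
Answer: -1345853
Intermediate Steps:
f(s) = 1/(5 + s)
O(Z) = 22 (O(Z) = 20 - 4*(1/(5 + 5) + 0)*(-5) = 20 - 4*(1/10 + 0)*(-5) = 20 - 4*(⅒ + 0)*(-5) = 20 - 2*(-5)/5 = 20 - 4*(-½) = 20 + 2 = 22)
X(y, R) = -5
(O(-56) - 29*X(-1, 0))*(-4776 - 3283) = (22 - 29*(-5))*(-4776 - 3283) = (22 + 145)*(-8059) = 167*(-8059) = -1345853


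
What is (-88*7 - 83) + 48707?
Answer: 48008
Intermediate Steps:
(-88*7 - 83) + 48707 = (-616 - 83) + 48707 = -699 + 48707 = 48008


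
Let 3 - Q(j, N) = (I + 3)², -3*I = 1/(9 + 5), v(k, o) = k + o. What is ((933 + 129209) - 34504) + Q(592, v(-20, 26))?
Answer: 168695099/1764 ≈ 95632.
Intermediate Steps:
I = -1/42 (I = -1/(3*(9 + 5)) = -⅓/14 = -⅓*1/14 = -1/42 ≈ -0.023810)
Q(j, N) = -10333/1764 (Q(j, N) = 3 - (-1/42 + 3)² = 3 - (125/42)² = 3 - 1*15625/1764 = 3 - 15625/1764 = -10333/1764)
((933 + 129209) - 34504) + Q(592, v(-20, 26)) = ((933 + 129209) - 34504) - 10333/1764 = (130142 - 34504) - 10333/1764 = 95638 - 10333/1764 = 168695099/1764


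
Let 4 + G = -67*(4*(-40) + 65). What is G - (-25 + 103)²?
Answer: 277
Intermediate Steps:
G = 6361 (G = -4 - 67*(4*(-40) + 65) = -4 - 67*(-160 + 65) = -4 - 67*(-95) = -4 + 6365 = 6361)
G - (-25 + 103)² = 6361 - (-25 + 103)² = 6361 - 1*78² = 6361 - 1*6084 = 6361 - 6084 = 277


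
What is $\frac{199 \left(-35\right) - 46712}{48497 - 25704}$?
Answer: $- \frac{53677}{22793} \approx -2.355$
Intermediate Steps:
$\frac{199 \left(-35\right) - 46712}{48497 - 25704} = \frac{-6965 - 46712}{22793} = \left(-53677\right) \frac{1}{22793} = - \frac{53677}{22793}$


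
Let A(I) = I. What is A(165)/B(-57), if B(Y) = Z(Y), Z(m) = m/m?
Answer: 165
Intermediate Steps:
Z(m) = 1
B(Y) = 1
A(165)/B(-57) = 165/1 = 165*1 = 165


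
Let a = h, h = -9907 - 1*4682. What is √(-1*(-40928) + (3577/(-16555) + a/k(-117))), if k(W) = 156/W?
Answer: √1160471895715/4730 ≈ 227.75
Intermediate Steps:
h = -14589 (h = -9907 - 4682 = -14589)
a = -14589
√(-1*(-40928) + (3577/(-16555) + a/k(-117))) = √(-1*(-40928) + (3577/(-16555) - 14589/(156/(-117)))) = √(40928 + (3577*(-1/16555) - 14589/(156*(-1/117)))) = √(40928 + (-511/2365 - 14589/(-4/3))) = √(40928 + (-511/2365 - 14589*(-¾))) = √(40928 + (-511/2365 + 43767/4)) = √(40928 + 103506911/9460) = √(490685791/9460) = √1160471895715/4730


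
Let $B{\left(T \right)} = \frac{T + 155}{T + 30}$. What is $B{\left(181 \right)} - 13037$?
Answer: $- \frac{2750471}{211} \approx -13035.0$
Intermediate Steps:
$B{\left(T \right)} = \frac{155 + T}{30 + T}$
$B{\left(181 \right)} - 13037 = \frac{155 + 181}{30 + 181} - 13037 = \frac{1}{211} \cdot 336 - 13037 = \frac{336}{211} - 13037 = - \frac{2750471}{211}$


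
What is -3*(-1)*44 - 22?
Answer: 110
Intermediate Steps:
-3*(-1)*44 - 22 = 3*44 - 22 = 132 - 22 = 110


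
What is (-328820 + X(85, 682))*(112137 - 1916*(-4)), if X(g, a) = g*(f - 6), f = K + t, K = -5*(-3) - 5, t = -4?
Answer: -39392964820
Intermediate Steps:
K = 10 (K = 15 - 5 = 10)
f = 6 (f = 10 - 4 = 6)
X(g, a) = 0 (X(g, a) = g*(6 - 6) = g*0 = 0)
(-328820 + X(85, 682))*(112137 - 1916*(-4)) = (-328820 + 0)*(112137 - 1916*(-4)) = -328820*(112137 + 7664) = -328820*119801 = -39392964820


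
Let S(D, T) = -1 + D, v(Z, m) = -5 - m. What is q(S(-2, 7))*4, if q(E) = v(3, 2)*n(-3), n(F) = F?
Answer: 84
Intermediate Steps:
q(E) = 21 (q(E) = (-5 - 1*2)*(-3) = (-5 - 2)*(-3) = -7*(-3) = 21)
q(S(-2, 7))*4 = 21*4 = 84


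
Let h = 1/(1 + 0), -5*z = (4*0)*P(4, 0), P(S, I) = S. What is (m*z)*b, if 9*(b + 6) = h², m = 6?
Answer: 0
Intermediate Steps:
z = 0 (z = -4*0*4/5 = -0*4 = -⅕*0 = 0)
h = 1 (h = 1/1 = 1)
b = -53/9 (b = -6 + (⅑)*1² = -6 + (⅑)*1 = -6 + ⅑ = -53/9 ≈ -5.8889)
(m*z)*b = (6*0)*(-53/9) = 0*(-53/9) = 0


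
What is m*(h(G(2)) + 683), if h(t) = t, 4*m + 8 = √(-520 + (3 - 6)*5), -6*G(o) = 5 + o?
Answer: -4091/3 + 4091*I*√535/24 ≈ -1363.7 + 3942.7*I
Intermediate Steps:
G(o) = -⅚ - o/6 (G(o) = -(5 + o)/6 = -⅚ - o/6)
m = -2 + I*√535/4 (m = -2 + √(-520 + (3 - 6)*5)/4 = -2 + √(-520 - 3*5)/4 = -2 + √(-520 - 15)/4 = -2 + √(-535)/4 = -2 + (I*√535)/4 = -2 + I*√535/4 ≈ -2.0 + 5.7825*I)
m*(h(G(2)) + 683) = (-2 + I*√535/4)*((-⅚ - ⅙*2) + 683) = (-2 + I*√535/4)*((-⅚ - ⅓) + 683) = (-2 + I*√535/4)*(-7/6 + 683) = (-2 + I*√535/4)*(4091/6) = -4091/3 + 4091*I*√535/24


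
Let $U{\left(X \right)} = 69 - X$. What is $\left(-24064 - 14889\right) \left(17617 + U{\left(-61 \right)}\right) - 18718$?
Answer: $-691317609$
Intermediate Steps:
$\left(-24064 - 14889\right) \left(17617 + U{\left(-61 \right)}\right) - 18718 = \left(-24064 - 14889\right) \left(17617 + \left(69 - -61\right)\right) - 18718 = - 38953 \left(17617 + \left(69 + 61\right)\right) - 18718 = - 38953 \left(17617 + 130\right) - 18718 = \left(-38953\right) 17747 - 18718 = -691298891 - 18718 = -691317609$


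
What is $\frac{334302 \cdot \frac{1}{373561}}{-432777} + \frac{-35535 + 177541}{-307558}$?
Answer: $- \frac{3826335882046983}{8287079002523921} \approx -0.46172$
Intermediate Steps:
$\frac{334302 \cdot \frac{1}{373561}}{-432777} + \frac{-35535 + 177541}{-307558} = 334302 \cdot \frac{1}{373561} \left(- \frac{1}{432777}\right) + 142006 \left(- \frac{1}{307558}\right) = \frac{334302}{373561} \left(- \frac{1}{432777}\right) - \frac{71003}{153779} = - \frac{111434}{53889536299} - \frac{71003}{153779} = - \frac{3826335882046983}{8287079002523921}$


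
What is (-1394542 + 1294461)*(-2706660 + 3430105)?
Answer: -72403099045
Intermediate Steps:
(-1394542 + 1294461)*(-2706660 + 3430105) = -100081*723445 = -72403099045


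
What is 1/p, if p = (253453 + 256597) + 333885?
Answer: 1/843935 ≈ 1.1849e-6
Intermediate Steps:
p = 843935 (p = 510050 + 333885 = 843935)
1/p = 1/843935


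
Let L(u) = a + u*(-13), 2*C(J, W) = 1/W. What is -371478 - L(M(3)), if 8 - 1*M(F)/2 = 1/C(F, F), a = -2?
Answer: -371424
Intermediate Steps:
C(J, W) = 1/(2*W)
M(F) = 16 - 4*F (M(F) = 16 - 2*2*F = 16 - 4*F)
L(u) = -2 - 13*u (L(u) = -2 + u*(-13) = -2 - 13*u)
-371478 - L(M(3)) = -371478 - (-2 - 13*(16 - 4*3)) = -371478 - (-2 - 13*(16 - 12)) = -371478 - (-2 - 13*4) = -371478 - (-2 - 52) = -371478 - 1*(-54) = -371478 + 54 = -371424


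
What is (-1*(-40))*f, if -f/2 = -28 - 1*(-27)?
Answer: 80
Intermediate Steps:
f = 2 (f = -2*(-28 - 1*(-27)) = -2*(-28 + 27) = -2*(-1) = 2)
(-1*(-40))*f = -1*(-40)*2 = 40*2 = 80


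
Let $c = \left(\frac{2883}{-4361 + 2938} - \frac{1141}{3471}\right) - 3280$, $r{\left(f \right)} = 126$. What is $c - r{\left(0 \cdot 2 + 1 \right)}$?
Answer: $- \frac{16834658134}{4939233} \approx -3408.4$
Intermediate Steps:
$c = - \frac{16212314776}{4939233}$ ($c = \left(\frac{2883}{-1423} - \frac{1141}{3471}\right) - 3280 = \left(2883 \left(- \frac{1}{1423}\right) - \frac{1141}{3471}\right) - 3280 = \left(- \frac{2883}{1423} - \frac{1141}{3471}\right) - 3280 = - \frac{11630536}{4939233} - 3280 = - \frac{16212314776}{4939233} \approx -3282.4$)
$c - r{\left(0 \cdot 2 + 1 \right)} = - \frac{16212314776}{4939233} - 126 = - \frac{16834658134}{4939233}$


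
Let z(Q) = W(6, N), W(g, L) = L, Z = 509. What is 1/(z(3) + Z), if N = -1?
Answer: 1/508 ≈ 0.0019685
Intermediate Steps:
z(Q) = -1
1/(z(3) + Z) = 1/(-1 + 509) = 1/508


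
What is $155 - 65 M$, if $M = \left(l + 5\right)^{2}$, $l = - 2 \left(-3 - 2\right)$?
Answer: $-14470$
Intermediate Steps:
$l = 10$ ($l = \left(-2\right) \left(-5\right) = 10$)
$M = 225$ ($M = \left(10 + 5\right)^{2} = 15^{2} = 225$)
$155 - 65 M = 155 - 14625 = -14470$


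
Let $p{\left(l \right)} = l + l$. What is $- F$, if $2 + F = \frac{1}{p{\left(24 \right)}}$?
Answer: $\frac{95}{48} \approx 1.9792$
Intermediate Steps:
$p{\left(l \right)} = 2 l$
$F = - \frac{95}{48}$ ($F = -2 + \frac{1}{2 \cdot 24} = -2 + \frac{1}{48} = - \frac{95}{48} \approx -1.9792$)
$- F = \left(-1\right) \left(- \frac{95}{48}\right) = \frac{95}{48}$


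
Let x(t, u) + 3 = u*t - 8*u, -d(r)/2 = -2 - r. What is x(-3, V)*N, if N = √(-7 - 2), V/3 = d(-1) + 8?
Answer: -999*I ≈ -999.0*I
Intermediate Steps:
d(r) = 4 + 2*r (d(r) = -2*(-2 - r) = 4 + 2*r)
V = 30 (V = 3*((4 + 2*(-1)) + 8) = 3*((4 - 2) + 8) = 3*(2 + 8) = 3*10 = 30)
N = 3*I (N = √(-9) = 3*I ≈ 3.0*I)
x(t, u) = -3 - 8*u + t*u (x(t, u) = -3 + (u*t - 8*u) = -3 + (t*u - 8*u) = -3 + (-8*u + t*u) = -3 - 8*u + t*u)
x(-3, V)*N = (-3 - 8*30 - 3*30)*(3*I) = (-3 - 240 - 90)*(3*I) = -999*I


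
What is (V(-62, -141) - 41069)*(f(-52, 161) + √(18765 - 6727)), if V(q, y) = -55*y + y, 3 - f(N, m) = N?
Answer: -1840025 - 33455*√12038 ≈ -5.5106e+6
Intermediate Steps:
f(N, m) = 3 - N
V(q, y) = -54*y
(V(-62, -141) - 41069)*(f(-52, 161) + √(18765 - 6727)) = (-54*(-141) - 41069)*((3 - 1*(-52)) + √(18765 - 6727)) = (7614 - 41069)*((3 + 52) + √12038) = -33455*(55 + √12038) = -1840025 - 33455*√12038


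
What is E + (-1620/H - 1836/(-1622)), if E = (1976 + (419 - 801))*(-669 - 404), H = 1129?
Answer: -1566040221476/915619 ≈ -1.7104e+6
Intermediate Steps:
E = -1710362 (E = (1976 - 382)*(-1073) = 1594*(-1073) = -1710362)
E + (-1620/H - 1836/(-1622)) = -1710362 + (-1620/1129 - 1836/(-1622)) = -1710362 + (-1620*1/1129 - 1836*(-1/1622)) = -1710362 + (-1620/1129 + 918/811) = -1710362 - 277398/915619 = -1566040221476/915619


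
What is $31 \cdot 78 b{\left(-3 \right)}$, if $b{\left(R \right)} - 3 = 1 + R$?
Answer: $2418$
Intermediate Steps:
$b{\left(R \right)} = 4 + R$ ($b{\left(R \right)} = 3 + \left(1 + R\right) = 4 + R$)
$31 \cdot 78 b{\left(-3 \right)} = 31 \cdot 78 \left(4 - 3\right) = 2418 \cdot 1 = 2418$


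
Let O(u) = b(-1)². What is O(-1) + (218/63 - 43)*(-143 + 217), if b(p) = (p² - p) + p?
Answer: -184271/63 ≈ -2924.9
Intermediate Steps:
b(p) = p²
O(u) = 1 (O(u) = ((-1)²)² = 1² = 1)
O(-1) + (218/63 - 43)*(-143 + 217) = 1 + (218/63 - 43)*(-143 + 217) = 1 + (218*(1/63) - 43)*74 = 1 + (218/63 - 43)*74 = 1 - 2491/63*74 = 1 - 184334/63 = -184271/63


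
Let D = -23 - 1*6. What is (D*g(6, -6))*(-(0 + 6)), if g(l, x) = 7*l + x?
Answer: 6264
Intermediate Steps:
D = -29 (D = -23 - 6 = -29)
g(l, x) = x + 7*l
(D*g(6, -6))*(-(0 + 6)) = (-29*(-6 + 7*6))*(-(0 + 6)) = (-29*(-6 + 42))*(-1*6) = -29*36*(-6) = -1044*(-6) = 6264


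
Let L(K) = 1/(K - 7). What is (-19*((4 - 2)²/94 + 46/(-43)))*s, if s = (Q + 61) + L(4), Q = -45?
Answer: 13148/43 ≈ 305.77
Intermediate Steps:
L(K) = 1/(-7 + K)
s = 47/3 (s = (-45 + 61) + 1/(-7 + 4) = 16 + 1/(-3) = 16 - ⅓ = 47/3 ≈ 15.667)
(-19*((4 - 2)²/94 + 46/(-43)))*s = -19*((4 - 2)²/94 + 46/(-43))*(47/3) = -19*(2²*(1/94) + 46*(-1/43))*(47/3) = -19*(4*(1/94) - 46/43)*(47/3) = -19*(2/47 - 46/43)*(47/3) = -19*(-2076/2021)*(47/3) = (39444/2021)*(47/3) = 13148/43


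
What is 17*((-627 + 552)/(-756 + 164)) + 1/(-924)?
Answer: 294377/136752 ≈ 2.1526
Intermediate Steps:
17*((-627 + 552)/(-756 + 164)) + 1/(-924) = 17*(-75/(-592)) - 1/924 = 17*(-75*(-1/592)) - 1/924 = 17*(75/592) - 1/924 = 1275/592 - 1/924 = 294377/136752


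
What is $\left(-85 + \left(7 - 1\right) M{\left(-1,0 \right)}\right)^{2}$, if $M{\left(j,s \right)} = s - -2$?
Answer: $5329$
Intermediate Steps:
$M{\left(j,s \right)} = 2 + s$ ($M{\left(j,s \right)} = s + 2 = 2 + s$)
$\left(-85 + \left(7 - 1\right) M{\left(-1,0 \right)}\right)^{2} = \left(-85 + \left(7 - 1\right) \left(2 + 0\right)\right)^{2} = \left(-85 + 6 \cdot 2\right)^{2} = \left(-85 + 12\right)^{2} = \left(-73\right)^{2} = 5329$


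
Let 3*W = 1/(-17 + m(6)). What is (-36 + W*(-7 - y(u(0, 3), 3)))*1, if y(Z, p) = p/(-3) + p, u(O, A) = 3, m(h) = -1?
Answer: -215/6 ≈ -35.833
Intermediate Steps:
y(Z, p) = 2*p/3 (y(Z, p) = p*(-⅓) + p = -p/3 + p = 2*p/3)
W = -1/54 (W = 1/(3*(-17 - 1)) = (⅓)/(-18) = (⅓)*(-1/18) = -1/54 ≈ -0.018519)
(-36 + W*(-7 - y(u(0, 3), 3)))*1 = (-36 - (-7 - 2*3/3)/54)*1 = (-36 - (-7 - 1*2)/54)*1 = (-36 - (-7 - 2)/54)*1 = (-36 - 1/54*(-9))*1 = (-36 + ⅙)*1 = -215/6*1 = -215/6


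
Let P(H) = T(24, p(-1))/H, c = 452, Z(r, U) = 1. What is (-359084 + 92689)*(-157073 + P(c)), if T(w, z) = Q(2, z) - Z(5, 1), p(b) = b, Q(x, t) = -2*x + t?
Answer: 9456623173895/226 ≈ 4.1843e+10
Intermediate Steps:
Q(x, t) = t - 2*x
T(w, z) = -5 + z (T(w, z) = (z - 2*2) - 1*1 = (z - 4) - 1 = (-4 + z) - 1 = -5 + z)
P(H) = -6/H (P(H) = (-5 - 1)/H = -6/H)
(-359084 + 92689)*(-157073 + P(c)) = (-359084 + 92689)*(-157073 - 6/452) = -266395*(-157073 - 6*1/452) = -266395*(-157073 - 3/226) = -266395*(-35498501/226) = 9456623173895/226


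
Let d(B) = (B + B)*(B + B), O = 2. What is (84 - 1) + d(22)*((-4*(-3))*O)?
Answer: 46547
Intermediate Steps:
d(B) = 4*B² (d(B) = (2*B)*(2*B) = 4*B²)
(84 - 1) + d(22)*((-4*(-3))*O) = (84 - 1) + (4*22²)*(-4*(-3)*2) = 83 + (4*484)*(12*2) = 83 + 1936*24 = 83 + 46464 = 46547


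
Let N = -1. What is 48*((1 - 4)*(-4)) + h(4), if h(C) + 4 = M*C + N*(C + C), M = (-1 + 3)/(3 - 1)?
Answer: 568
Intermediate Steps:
M = 1 (M = 2/2 = 2*(½) = 1)
h(C) = -4 - C (h(C) = -4 + (1*C - (C + C)) = -4 + (C - 2*C) = -4 - C)
48*((1 - 4)*(-4)) + h(4) = 48*((1 - 4)*(-4)) + (-4 - 1*4) = 48*(-3*(-4)) + (-4 - 4) = 48*12 - 8 = 576 - 8 = 568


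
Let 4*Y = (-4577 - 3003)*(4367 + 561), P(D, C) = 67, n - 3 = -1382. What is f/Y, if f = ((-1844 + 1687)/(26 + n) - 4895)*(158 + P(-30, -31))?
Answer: 49670835/421169056 ≈ 0.11794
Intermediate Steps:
n = -1379 (n = 3 - 1382 = -1379)
Y = -9338560 (Y = ((-4577 - 3003)*(4367 + 561))/4 = (-7580*4928)/4 = (1/4)*(-37354240) = -9338560)
f = -496708350/451 (f = ((-1844 + 1687)/(26 - 1379) - 4895)*(158 + 67) = (-157/(-1353) - 4895)*225 = (-157*(-1/1353) - 4895)*225 = (157/1353 - 4895)*225 = -6622778/1353*225 = -496708350/451 ≈ -1.1013e+6)
f/Y = -496708350/451/(-9338560) = -496708350/451*(-1/9338560) = 49670835/421169056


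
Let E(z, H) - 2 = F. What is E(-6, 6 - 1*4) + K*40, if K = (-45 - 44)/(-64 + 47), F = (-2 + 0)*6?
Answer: 3390/17 ≈ 199.41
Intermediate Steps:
F = -12 (F = -2*6 = -12)
E(z, H) = -10 (E(z, H) = 2 - 12 = -10)
K = 89/17 (K = -89/(-17) = -89*(-1/17) = 89/17 ≈ 5.2353)
E(-6, 6 - 1*4) + K*40 = -10 + (89/17)*40 = -10 + 3560/17 = 3390/17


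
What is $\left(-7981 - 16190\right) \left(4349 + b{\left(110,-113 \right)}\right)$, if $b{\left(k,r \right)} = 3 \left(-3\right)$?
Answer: $-104902140$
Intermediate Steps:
$b{\left(k,r \right)} = -9$
$\left(-7981 - 16190\right) \left(4349 + b{\left(110,-113 \right)}\right) = \left(-7981 - 16190\right) \left(4349 - 9\right) = \left(-24171\right) 4340 = -104902140$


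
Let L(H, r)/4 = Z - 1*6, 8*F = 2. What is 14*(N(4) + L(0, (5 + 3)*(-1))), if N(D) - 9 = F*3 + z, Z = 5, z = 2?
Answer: 217/2 ≈ 108.50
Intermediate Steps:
F = ¼ (F = (⅛)*2 = ¼ ≈ 0.25000)
L(H, r) = -4 (L(H, r) = 4*(5 - 1*6) = 4*(5 - 6) = 4*(-1) = -4)
N(D) = 47/4 (N(D) = 9 + ((¼)*3 + 2) = 9 + (¾ + 2) = 9 + 11/4 = 47/4)
14*(N(4) + L(0, (5 + 3)*(-1))) = 14*(47/4 - 4) = 14*(31/4) = 217/2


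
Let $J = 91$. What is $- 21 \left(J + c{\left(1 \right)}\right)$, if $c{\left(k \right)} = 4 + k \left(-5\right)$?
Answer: $-1890$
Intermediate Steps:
$c{\left(k \right)} = 4 - 5 k$
$- 21 \left(J + c{\left(1 \right)}\right) = - 21 \left(91 + \left(4 - 5\right)\right) = - 21 \left(91 - 1\right) = \left(-21\right) 90 = -1890$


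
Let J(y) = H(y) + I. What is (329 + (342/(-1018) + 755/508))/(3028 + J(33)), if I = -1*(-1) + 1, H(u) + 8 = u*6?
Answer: 17073523/166520368 ≈ 0.10253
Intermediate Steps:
H(u) = -8 + 6*u (H(u) = -8 + u*6 = -8 + 6*u)
I = 2 (I = 1 + 1 = 2)
J(y) = -6 + 6*y (J(y) = (-8 + 6*y) + 2 = -6 + 6*y)
(329 + (342/(-1018) + 755/508))/(3028 + J(33)) = (329 + (342/(-1018) + 755/508))/(3028 + (-6 + 6*33)) = (329 + (342*(-1/1018) + 755*(1/508)))/(3028 + (-6 + 198)) = (329 + (-171/509 + 755/508))/(3028 + 192) = (329 + 297427/258572)/3220 = (85367615/258572)*(1/3220) = 17073523/166520368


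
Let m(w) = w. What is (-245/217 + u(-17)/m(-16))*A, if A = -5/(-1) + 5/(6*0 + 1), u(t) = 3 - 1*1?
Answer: -1555/124 ≈ -12.540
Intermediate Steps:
u(t) = 2 (u(t) = 3 - 1 = 2)
A = 10 (A = -5*(-1) + 5/(0 + 1) = 5 + 5/1 = 5 + 5*1 = 5 + 5 = 10)
(-245/217 + u(-17)/m(-16))*A = (-245/217 + 2/(-16))*10 = (-245*1/217 + 2*(-1/16))*10 = (-35/31 - 1/8)*10 = -311/248*10 = -1555/124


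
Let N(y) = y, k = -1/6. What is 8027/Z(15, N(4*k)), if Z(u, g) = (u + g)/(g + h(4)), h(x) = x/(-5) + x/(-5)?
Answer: -272918/215 ≈ -1269.4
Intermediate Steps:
k = -⅙ (k = -1*⅙ = -⅙ ≈ -0.16667)
h(x) = -2*x/5 (h(x) = x*(-⅕) + x*(-⅕) = -x/5 - x/5 = -2*x/5)
Z(u, g) = (g + u)/(-8/5 + g) (Z(u, g) = (u + g)/(g - ⅖*4) = (g + u)/(g - 8/5) = (g + u)/(-8/5 + g))
8027/Z(15, N(4*k)) = 8027/((5*(4*(-⅙) + 15)/(-8 + 5*(4*(-⅙))))) = 8027/((5*(-⅔ + 15)/(-8 + 5*(-⅔)))) = 8027/((5*(43/3)/(-8 - 10/3))) = 8027/((5*(43/3)/(-34/3))) = 8027/((5*(-3/34)*(43/3))) = 8027/(-215/34) = 8027*(-34/215) = -272918/215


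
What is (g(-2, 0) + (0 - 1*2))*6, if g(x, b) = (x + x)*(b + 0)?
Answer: -12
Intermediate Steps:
g(x, b) = 2*b*x (g(x, b) = (2*x)*b = 2*b*x)
(g(-2, 0) + (0 - 1*2))*6 = (2*0*(-2) + (0 - 1*2))*6 = (0 + (0 - 2))*6 = (0 - 2)*6 = -2*6 = -12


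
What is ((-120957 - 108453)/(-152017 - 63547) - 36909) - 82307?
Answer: -12849224207/107782 ≈ -1.1921e+5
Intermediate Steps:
((-120957 - 108453)/(-152017 - 63547) - 36909) - 82307 = (-229410/(-215564) - 36909) - 82307 = (-229410*(-1/215564) - 36909) - 82307 = (114705/107782 - 36909) - 82307 = -3978011133/107782 - 82307 = -12849224207/107782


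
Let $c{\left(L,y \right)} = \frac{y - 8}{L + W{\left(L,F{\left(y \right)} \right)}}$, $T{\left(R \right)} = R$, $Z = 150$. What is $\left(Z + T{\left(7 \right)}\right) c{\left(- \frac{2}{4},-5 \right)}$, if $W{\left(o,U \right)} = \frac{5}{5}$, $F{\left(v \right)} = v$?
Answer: $-4082$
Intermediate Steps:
$W{\left(o,U \right)} = 1$ ($W{\left(o,U \right)} = 5 \cdot \frac{1}{5} = 1$)
$c{\left(L,y \right)} = \frac{-8 + y}{1 + L}$ ($c{\left(L,y \right)} = \frac{y - 8}{L + 1} = \frac{-8 + y}{1 + L}$)
$\left(Z + T{\left(7 \right)}\right) c{\left(- \frac{2}{4},-5 \right)} = \left(150 + 7\right) \frac{-8 - 5}{1 - \frac{2}{4}} = 157 \frac{1}{1 - \frac{1}{2}} \left(-13\right) = 157 \frac{1}{\frac{1}{2}} \left(-13\right) = 157 \cdot 2 \left(-13\right) = 157 \left(-26\right) = -4082$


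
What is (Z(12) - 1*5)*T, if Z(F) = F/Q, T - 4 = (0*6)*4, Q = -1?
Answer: -68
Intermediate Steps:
T = 4 (T = 4 + (0*6)*4 = 4 + 0*4 = 4 + 0 = 4)
Z(F) = -F (Z(F) = F/(-1) = F*(-1) = -F)
(Z(12) - 1*5)*T = (-1*12 - 1*5)*4 = (-12 - 5)*4 = -17*4 = -68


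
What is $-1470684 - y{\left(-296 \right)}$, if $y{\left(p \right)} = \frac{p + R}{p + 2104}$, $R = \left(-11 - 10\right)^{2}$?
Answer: $- \frac{2658996817}{1808} \approx -1.4707 \cdot 10^{6}$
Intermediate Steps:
$R = 441$ ($R = \left(-21\right)^{2} = 441$)
$y{\left(p \right)} = \frac{441 + p}{2104 + p}$ ($y{\left(p \right)} = \frac{p + 441}{p + 2104} = \frac{441 + p}{2104 + p}$)
$-1470684 - y{\left(-296 \right)} = -1470684 - \frac{441 - 296}{2104 - 296} = -1470684 - \frac{1}{1808} \cdot 145 = -1470684 - \frac{145}{1808} = - \frac{2658996817}{1808}$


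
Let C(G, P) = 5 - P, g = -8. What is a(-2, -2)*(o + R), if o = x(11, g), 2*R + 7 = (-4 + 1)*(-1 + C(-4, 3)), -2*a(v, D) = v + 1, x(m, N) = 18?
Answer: 13/2 ≈ 6.5000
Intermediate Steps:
a(v, D) = -½ - v/2 (a(v, D) = -(v + 1)/2 = -(1 + v)/2 = -½ - v/2)
R = -5 (R = -7/2 + ((-4 + 1)*(-1 + (5 - 1*3)))/2 = -7/2 + (-3*(-1 + (5 - 3)))/2 = -7/2 + (-3*(-1 + 2))/2 = -7/2 + (-3*1)/2 = -7/2 + (½)*(-3) = -7/2 - 3/2 = -5)
o = 18
a(-2, -2)*(o + R) = (-½ - ½*(-2))*(18 - 5) = (-½ + 1)*13 = (½)*13 = 13/2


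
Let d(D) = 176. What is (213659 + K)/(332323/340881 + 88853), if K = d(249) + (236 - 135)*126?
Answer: 77230340241/30288631816 ≈ 2.5498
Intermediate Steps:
K = 12902 (K = 176 + (236 - 135)*126 = 176 + 101*126 = 176 + 12726 = 12902)
(213659 + K)/(332323/340881 + 88853) = (213659 + 12902)/(332323/340881 + 88853) = 226561/(332323*(1/340881) + 88853) = 226561/(332323/340881 + 88853) = 226561/(30288631816/340881) = 226561*(340881/30288631816) = 77230340241/30288631816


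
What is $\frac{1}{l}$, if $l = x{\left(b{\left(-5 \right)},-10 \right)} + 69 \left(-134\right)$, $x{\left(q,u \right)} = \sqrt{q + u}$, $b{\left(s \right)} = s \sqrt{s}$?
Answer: $\frac{1}{-9246 + \sqrt{5} \sqrt{-2 - i \sqrt{5}}} \approx -0.00010817 + 4.14 \cdot 10^{-8} i$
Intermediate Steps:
$b{\left(s \right)} = s^{\frac{3}{2}}$
$l = -9246 + \sqrt{-10 - 5 i \sqrt{5}}$ ($l = \sqrt{\left(-5\right)^{\frac{3}{2}} - 10} + 69 \left(-134\right) = \sqrt{- 5 i \sqrt{5} - 10} - 9246 = \sqrt{-10 - 5 i \sqrt{5}} - 9246 = -9246 + \sqrt{-10 - 5 i \sqrt{5}} \approx -9244.4 - 3.5355 i$)
$\frac{1}{l} = \frac{1}{-9246 + \sqrt{-10 - 5 i \sqrt{5}}}$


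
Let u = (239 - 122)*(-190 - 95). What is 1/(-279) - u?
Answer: 9303254/279 ≈ 33345.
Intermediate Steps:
u = -33345 (u = 117*(-285) = -33345)
1/(-279) - u = 1/(-279) - 1*(-33345) = -1/279 + 33345 = 9303254/279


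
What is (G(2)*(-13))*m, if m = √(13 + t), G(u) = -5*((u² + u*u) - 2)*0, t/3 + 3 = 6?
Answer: 0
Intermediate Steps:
t = 9 (t = -9 + 3*6 = -9 + 18 = 9)
G(u) = 0 (G(u) = -5*((u² + u²) - 2)*0 = -5*(2*u² - 2)*0 = -5*(-2 + 2*u²)*0 = (10 - 10*u²)*0 = 0)
m = √22 (m = √(13 + 9) = √22 ≈ 4.6904)
(G(2)*(-13))*m = (0*(-13))*√22 = 0*√22 = 0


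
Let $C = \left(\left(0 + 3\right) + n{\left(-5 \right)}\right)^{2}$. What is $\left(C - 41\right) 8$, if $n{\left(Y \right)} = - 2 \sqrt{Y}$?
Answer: $-416 - 96 i \sqrt{5} \approx -416.0 - 214.66 i$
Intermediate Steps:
$C = \left(3 - 2 i \sqrt{5}\right)^{2}$ ($C = \left(\left(0 + 3\right) - 2 \sqrt{-5}\right)^{2} = \left(3 - 2 i \sqrt{5}\right)^{2} \approx -11.0 - 26.833 i$)
$\left(C - 41\right) 8 = \left(\left(3 - 2 i \sqrt{5}\right)^{2} - 41\right) 8 = \left(-41 + \left(3 - 2 i \sqrt{5}\right)^{2}\right) 8 = -328 + 8 \left(3 - 2 i \sqrt{5}\right)^{2}$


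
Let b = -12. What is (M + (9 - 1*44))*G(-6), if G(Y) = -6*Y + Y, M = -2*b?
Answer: -330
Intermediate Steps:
M = 24 (M = -2*(-12) = 24)
G(Y) = -5*Y
(M + (9 - 1*44))*G(-6) = (24 + (9 - 1*44))*(-5*(-6)) = (24 + (9 - 44))*30 = (24 - 35)*30 = -11*30 = -330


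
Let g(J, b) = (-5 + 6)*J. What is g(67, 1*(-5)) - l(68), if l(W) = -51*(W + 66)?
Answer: 6901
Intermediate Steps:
l(W) = -3366 - 51*W (l(W) = -51*(66 + W) = -3366 - 51*W)
g(J, b) = J (g(J, b) = 1*J = J)
g(67, 1*(-5)) - l(68) = 67 - (-3366 - 51*68) = 67 - (-3366 - 3468) = 67 - 1*(-6834) = 67 + 6834 = 6901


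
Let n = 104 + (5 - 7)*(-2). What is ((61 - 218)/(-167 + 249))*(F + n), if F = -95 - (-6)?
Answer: -2983/82 ≈ -36.378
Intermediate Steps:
n = 108 (n = 104 - 2*(-2) = 104 + 4 = 108)
F = -89 (F = -95 - 1*(-6) = -95 + 6 = -89)
((61 - 218)/(-167 + 249))*(F + n) = ((61 - 218)/(-167 + 249))*(-89 + 108) = -157/82*19 = -2983/82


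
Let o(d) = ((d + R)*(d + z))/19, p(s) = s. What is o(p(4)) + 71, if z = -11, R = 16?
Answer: 1209/19 ≈ 63.632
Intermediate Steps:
o(d) = (-11 + d)*(16 + d)/19 (o(d) = ((d + 16)*(d - 11))/19 = ((16 + d)*(-11 + d))*(1/19) = ((-11 + d)*(16 + d))*(1/19) = (-11 + d)*(16 + d)/19)
o(p(4)) + 71 = (-176/19 + (1/19)*4² + (5/19)*4) + 71 = (-176/19 + (1/19)*16 + 20/19) + 71 = (-176/19 + 16/19 + 20/19) + 71 = -140/19 + 71 = 1209/19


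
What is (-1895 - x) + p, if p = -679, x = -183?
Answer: -2391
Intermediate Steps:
(-1895 - x) + p = (-1895 - 1*(-183)) - 679 = (-1895 + 183) - 679 = -1712 - 679 = -2391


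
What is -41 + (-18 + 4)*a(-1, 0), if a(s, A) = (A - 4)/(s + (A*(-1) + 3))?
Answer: -13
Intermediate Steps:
a(s, A) = (-4 + A)/(3 + s - A) (a(s, A) = (-4 + A)/(s + (-A + 3)) = (-4 + A)/(s + (3 - A)) = (-4 + A)/(3 + s - A))
-41 + (-18 + 4)*a(-1, 0) = -41 + (-18 + 4)*((-4 + 0)/(3 - 1 - 1*0)) = -41 - 14*(-4)/(3 - 1 + 0) = -41 - 14*(-4)/2 = -41 - 7*(-4) = -41 - 14*(-2) = -41 + 28 = -13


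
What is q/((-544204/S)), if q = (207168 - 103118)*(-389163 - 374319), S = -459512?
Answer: -9125943024643800/136051 ≈ -6.7077e+10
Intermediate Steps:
q = -79440302100 (q = 104050*(-763482) = -79440302100)
q/((-544204/S)) = -79440302100/((-544204/(-459512))) = -79440302100/((-544204*(-1/459512))) = -79440302100/136051/114878 = -79440302100*114878/136051 = -9125943024643800/136051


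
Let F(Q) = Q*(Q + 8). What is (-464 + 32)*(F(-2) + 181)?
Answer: -73008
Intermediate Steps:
F(Q) = Q*(8 + Q)
(-464 + 32)*(F(-2) + 181) = (-464 + 32)*(-2*(8 - 2) + 181) = -432*(-2*6 + 181) = -432*(-12 + 181) = -432*169 = -73008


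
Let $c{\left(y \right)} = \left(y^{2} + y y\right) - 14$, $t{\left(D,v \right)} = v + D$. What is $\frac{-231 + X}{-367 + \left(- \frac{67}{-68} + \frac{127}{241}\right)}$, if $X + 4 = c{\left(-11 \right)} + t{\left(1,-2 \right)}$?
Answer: $\frac{131104}{5989613} \approx 0.021889$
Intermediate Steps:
$t{\left(D,v \right)} = D + v$
$c{\left(y \right)} = -14 + 2 y^{2}$ ($c{\left(y \right)} = \left(y^{2} + y^{2}\right) - 14 = 2 y^{2} - 14 = -14 + 2 y^{2}$)
$X = 223$ ($X = -4 + \left(\left(-14 + 2 \left(-11\right)^{2}\right) + \left(1 - 2\right)\right) = -4 + \left(\left(-14 + 2 \cdot 121\right) - 1\right) = -4 + \left(\left(-14 + 242\right) - 1\right) = -4 + \left(228 - 1\right) = -4 + 227 = 223$)
$\frac{-231 + X}{-367 + \left(- \frac{67}{-68} + \frac{127}{241}\right)} = \frac{-231 + 223}{-367 + \left(- \frac{67}{-68} + \frac{127}{241}\right)} = - \frac{8}{-367 + \left(\left(-67\right) \left(- \frac{1}{68}\right) + 127 \cdot \frac{1}{241}\right)} = - \frac{8}{-367 + \left(\frac{67}{68} + \frac{127}{241}\right)} = - \frac{8}{-367 + \frac{24783}{16388}} = - \frac{8}{- \frac{5989613}{16388}} = \left(-8\right) \left(- \frac{16388}{5989613}\right) = \frac{131104}{5989613}$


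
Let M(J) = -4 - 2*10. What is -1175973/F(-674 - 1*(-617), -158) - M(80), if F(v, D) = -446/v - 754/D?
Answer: -5294045067/56723 ≈ -93332.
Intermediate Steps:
M(J) = -24 (M(J) = -4 - 20 = -24)
F(v, D) = -754/D - 446/v
-1175973/F(-674 - 1*(-617), -158) - M(80) = -1175973/(-754/(-158) - 446/(-674 - 1*(-617))) - 1*(-24) = -1175973/(-754*(-1/158) - 446/(-674 + 617)) + 24 = -1175973/(377/79 - 446/(-57)) + 24 = -1175973/(377/79 - 446*(-1/57)) + 24 = -1175973/(377/79 + 446/57) + 24 = -1175973/56723/4503 + 24 = -1175973*4503/56723 + 24 = -5295406419/56723 + 24 = -5294045067/56723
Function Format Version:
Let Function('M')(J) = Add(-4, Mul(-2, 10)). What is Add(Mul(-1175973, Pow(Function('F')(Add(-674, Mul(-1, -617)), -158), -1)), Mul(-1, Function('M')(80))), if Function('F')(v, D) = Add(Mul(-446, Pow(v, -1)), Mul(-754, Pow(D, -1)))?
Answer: Rational(-5294045067, 56723) ≈ -93332.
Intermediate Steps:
Function('M')(J) = -24 (Function('M')(J) = Add(-4, -20) = -24)
Function('F')(v, D) = Add(Mul(-754, Pow(D, -1)), Mul(-446, Pow(v, -1)))
Add(Mul(-1175973, Pow(Function('F')(Add(-674, Mul(-1, -617)), -158), -1)), Mul(-1, Function('M')(80))) = Add(Mul(-1175973, Pow(Add(Mul(-754, Pow(-158, -1)), Mul(-446, Pow(Add(-674, Mul(-1, -617)), -1))), -1)), Mul(-1, -24)) = Add(Mul(-1175973, Pow(Add(Mul(-754, Rational(-1, 158)), Mul(-446, Pow(Add(-674, 617), -1))), -1)), 24) = Add(Mul(-1175973, Pow(Add(Rational(377, 79), Mul(-446, Pow(-57, -1))), -1)), 24) = Add(Mul(-1175973, Pow(Add(Rational(377, 79), Mul(-446, Rational(-1, 57))), -1)), 24) = Add(Mul(-1175973, Pow(Add(Rational(377, 79), Rational(446, 57)), -1)), 24) = Add(Mul(-1175973, Pow(Rational(56723, 4503), -1)), 24) = Add(Mul(-1175973, Rational(4503, 56723)), 24) = Add(Rational(-5295406419, 56723), 24) = Rational(-5294045067, 56723)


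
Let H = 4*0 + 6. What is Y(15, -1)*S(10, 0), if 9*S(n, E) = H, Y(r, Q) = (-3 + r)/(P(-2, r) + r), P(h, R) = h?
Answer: 8/13 ≈ 0.61539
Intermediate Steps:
Y(r, Q) = (-3 + r)/(-2 + r)
H = 6 (H = 0 + 6 = 6)
S(n, E) = ⅔ (S(n, E) = (⅑)*6 = ⅔)
Y(15, -1)*S(10, 0) = ((-3 + 15)/(-2 + 15))*(⅔) = (12/13)*(⅔) = 8/13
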